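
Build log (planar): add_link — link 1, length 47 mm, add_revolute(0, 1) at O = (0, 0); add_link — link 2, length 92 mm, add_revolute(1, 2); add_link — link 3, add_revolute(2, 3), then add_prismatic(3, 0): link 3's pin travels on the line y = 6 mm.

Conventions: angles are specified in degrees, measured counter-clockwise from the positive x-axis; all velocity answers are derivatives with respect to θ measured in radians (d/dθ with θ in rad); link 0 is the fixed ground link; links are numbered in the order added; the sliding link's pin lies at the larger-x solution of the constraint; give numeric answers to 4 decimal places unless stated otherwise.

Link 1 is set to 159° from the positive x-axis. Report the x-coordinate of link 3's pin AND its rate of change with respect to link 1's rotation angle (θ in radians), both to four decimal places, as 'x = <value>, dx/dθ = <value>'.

geometry: r = 47 mm, L = 92 mm, e = 6 mm
crank pin P = (r cos θ, r sin θ) = (-43.878280, 16.843294)
h = r sin θ − e = 16.843294 − 6 = 10.843294
x = r cos θ + √(L² − h²) = -43.878280 + 91.358760 = 47.480480
dx/dθ = −r sin θ − h·r cos θ/√(L² − h²) (θ in radians; h = 10.843294) = -11.635418

x = 47.4805, dx/dθ = -11.6354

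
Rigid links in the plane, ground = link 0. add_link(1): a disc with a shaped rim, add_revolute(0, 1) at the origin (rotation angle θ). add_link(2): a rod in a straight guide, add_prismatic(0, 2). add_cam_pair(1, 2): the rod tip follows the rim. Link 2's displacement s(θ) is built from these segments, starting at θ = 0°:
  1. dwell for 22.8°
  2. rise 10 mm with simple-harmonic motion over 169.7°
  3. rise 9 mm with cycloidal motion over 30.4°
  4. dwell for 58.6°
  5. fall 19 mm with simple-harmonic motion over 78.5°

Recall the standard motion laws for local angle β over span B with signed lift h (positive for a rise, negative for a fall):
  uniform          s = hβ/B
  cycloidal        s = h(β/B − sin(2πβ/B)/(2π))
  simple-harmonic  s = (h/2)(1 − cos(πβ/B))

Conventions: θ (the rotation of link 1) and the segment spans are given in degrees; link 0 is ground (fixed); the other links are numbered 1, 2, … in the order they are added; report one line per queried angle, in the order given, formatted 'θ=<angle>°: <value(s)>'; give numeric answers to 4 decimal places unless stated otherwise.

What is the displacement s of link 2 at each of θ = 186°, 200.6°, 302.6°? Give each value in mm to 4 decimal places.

segment 1 (0° to 22.8°, dwell): s unchanged at 0.0000
θ = 186° falls in segment 2 (22.8° to 192.5°, simple-harmonic, h = 10): β = 186 − 22.8 = 163.2°, B = 169.7°; Δs = 10/2·(1 − cos(π·0.9617)) = 9.9638; s = 0.0000 + 9.9638 = 9.9638
segment 2 (22.8° to 192.5°, simple-harmonic, h = 10) is passed completely: s = 0.0000 + (10) = 10.0000
θ = 200.6° falls in segment 3 (192.5° to 222.9°, cycloidal, h = 9): β = 200.6 − 192.5 = 8.1°, B = 30.4°; Δs = 9·(0.2664 − sin(2π·0.2664)/(2π)) = 0.9733; s = 10.0000 + 0.9733 = 10.9733
segment 3 (192.5° to 222.9°, cycloidal, h = 9) is passed completely: s = 10.0000 + (9) = 19.0000
segment 4 (222.9° to 281.5°, dwell): s unchanged at 19.0000
θ = 302.6° falls in segment 5 (281.5° to 360°, simple-harmonic, h = -19): β = 302.6 − 281.5 = 21.1°, B = 78.5°; Δs = -19/2·(1 − cos(π·0.2688)) = -3.1905; s = 19.0000 − 3.1905 = 15.8095

θ=186°: 9.9638
θ=200.6°: 10.9733
θ=302.6°: 15.8095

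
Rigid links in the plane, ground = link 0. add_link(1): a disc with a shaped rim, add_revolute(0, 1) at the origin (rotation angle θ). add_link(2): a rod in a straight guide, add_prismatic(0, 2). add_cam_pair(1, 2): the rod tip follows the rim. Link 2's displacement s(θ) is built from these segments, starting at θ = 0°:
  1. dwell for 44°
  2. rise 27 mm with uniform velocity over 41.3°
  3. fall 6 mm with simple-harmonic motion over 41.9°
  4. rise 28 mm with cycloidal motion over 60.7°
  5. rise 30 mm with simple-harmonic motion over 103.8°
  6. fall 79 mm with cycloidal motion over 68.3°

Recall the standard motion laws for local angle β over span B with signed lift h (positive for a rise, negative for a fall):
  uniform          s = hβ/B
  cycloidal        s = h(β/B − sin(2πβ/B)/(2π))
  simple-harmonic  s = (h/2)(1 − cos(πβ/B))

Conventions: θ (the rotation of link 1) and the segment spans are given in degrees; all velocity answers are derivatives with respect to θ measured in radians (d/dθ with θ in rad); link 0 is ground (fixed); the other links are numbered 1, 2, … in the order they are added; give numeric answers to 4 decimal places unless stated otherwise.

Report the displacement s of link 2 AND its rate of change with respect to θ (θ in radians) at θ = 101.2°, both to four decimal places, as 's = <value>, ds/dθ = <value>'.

segment 1 (0° to 44°, dwell): s unchanged at 0.0000
segment 2 (44° to 85.3°, uniform, h = 27) is passed completely: s = 0.0000 + (27) = 27.0000
θ = 101.2° falls in segment 3 (85.3° to 127.2°, simple-harmonic, h = -6): β = 101.2 − 85.3 = 15.9°, B = 41.9°; Δs = -6/2·(1 − cos(π·0.3795)) = -1.8910; s = 27.0000 − 1.8910 = 25.1090
velocity in seg [85.3°–127.2°] (simple-harmonic), θ in radians: β = 15.9° = 0.2775 rad, B = 41.9° = 0.7313 rad; ds/dθ = (πh/(2B)) sin(πβ/B) = (π·(-6)/(2·0.7313)) sin(π·0.3795) = -11.974957 mm/rad

s = 25.1090, ds/dθ = -11.9750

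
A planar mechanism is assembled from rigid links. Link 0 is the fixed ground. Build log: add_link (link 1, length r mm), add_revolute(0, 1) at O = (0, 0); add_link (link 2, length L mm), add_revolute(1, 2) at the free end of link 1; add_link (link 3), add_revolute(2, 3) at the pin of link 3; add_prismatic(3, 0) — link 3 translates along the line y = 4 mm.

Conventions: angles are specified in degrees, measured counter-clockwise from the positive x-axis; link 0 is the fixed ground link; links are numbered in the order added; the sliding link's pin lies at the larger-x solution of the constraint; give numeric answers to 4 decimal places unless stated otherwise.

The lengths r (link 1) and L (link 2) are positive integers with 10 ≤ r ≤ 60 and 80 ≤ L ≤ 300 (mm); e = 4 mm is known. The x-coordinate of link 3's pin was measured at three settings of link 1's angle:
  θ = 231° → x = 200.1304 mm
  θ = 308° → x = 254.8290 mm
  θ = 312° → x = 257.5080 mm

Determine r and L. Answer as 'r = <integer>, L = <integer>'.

constraint per measurement: (x − r cos θ)² + (r sin θ − e)² = L²
subtracting the θ₁ and θ₂ equations cancels the r² and L² terms:
r = (x₁² − x₂²) / (2[(x₁cos θ₁ + e sin θ₁) − (x₂cos θ₂ + e sin θ₂)]) = 44.0000 → r = 44
L² = (x₁ − r cos θ₁)² + (r sin θ₁ − e)² = 53360.9928 → L = 231.0000 → L = 231
check at θ₃=312°: x = 257.5080 (printed 257.5080) ✓

r = 44, L = 231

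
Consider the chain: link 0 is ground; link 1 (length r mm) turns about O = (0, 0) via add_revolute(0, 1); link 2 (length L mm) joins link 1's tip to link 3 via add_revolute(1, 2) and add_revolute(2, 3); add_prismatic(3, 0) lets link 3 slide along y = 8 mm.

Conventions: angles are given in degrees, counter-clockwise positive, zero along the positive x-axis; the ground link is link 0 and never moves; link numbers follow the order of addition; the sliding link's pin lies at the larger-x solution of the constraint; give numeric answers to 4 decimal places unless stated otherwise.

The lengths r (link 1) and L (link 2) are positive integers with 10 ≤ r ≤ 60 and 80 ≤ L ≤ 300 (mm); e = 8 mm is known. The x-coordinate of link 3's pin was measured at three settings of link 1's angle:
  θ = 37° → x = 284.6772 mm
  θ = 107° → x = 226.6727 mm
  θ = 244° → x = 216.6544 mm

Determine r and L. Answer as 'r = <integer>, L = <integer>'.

constraint per measurement: (x − r cos θ)² + (r sin θ − e)² = L²
subtracting the θ₁ and θ₂ equations cancels the r² and L² terms:
r = (x₁² − x₂²) / (2[(x₁cos θ₁ + e sin θ₁) − (x₂cos θ₂ + e sin θ₂)]) = 51.0000 → r = 51
L² = (x₁ − r cos θ₁)² + (r sin θ₁ − e)² = 60024.9884 → L = 245.0000 → L = 245
check at θ₃=244°: x = 216.6544 (printed 216.6544) ✓

r = 51, L = 245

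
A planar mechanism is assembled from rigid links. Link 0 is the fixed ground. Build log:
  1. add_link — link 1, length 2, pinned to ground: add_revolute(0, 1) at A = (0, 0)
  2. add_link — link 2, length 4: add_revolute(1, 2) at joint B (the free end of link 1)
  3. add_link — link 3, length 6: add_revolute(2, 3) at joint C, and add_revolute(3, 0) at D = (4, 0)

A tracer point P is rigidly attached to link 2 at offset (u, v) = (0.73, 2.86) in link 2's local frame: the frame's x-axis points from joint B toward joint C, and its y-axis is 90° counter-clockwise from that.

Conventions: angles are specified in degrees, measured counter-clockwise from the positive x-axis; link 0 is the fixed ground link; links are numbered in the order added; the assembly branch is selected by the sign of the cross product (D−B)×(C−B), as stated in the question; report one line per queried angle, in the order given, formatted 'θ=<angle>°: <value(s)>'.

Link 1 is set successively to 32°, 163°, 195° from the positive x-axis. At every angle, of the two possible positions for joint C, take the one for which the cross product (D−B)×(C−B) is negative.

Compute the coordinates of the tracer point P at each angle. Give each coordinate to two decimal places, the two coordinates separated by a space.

A=(0,0), D=(4.00,0)
θ=32°: B = A + 2.00·(cos32°, sin32°) = (1.6961, 1.0598)
θ=32°: |BD| = 2.5360
θ=32°: circle(B,4.00) ∩ circle(D,6.00): a=-2.6752, h=2.9737
θ=32°:   candidates: C₊=(0.5085,4.8795) cross=7.541; C₋=(-1.9771,-0.5237) cross=-7.541
θ=32°:   branch - wants cross < 0 → take C=(-1.9771,-0.5237) (cross=-7.541)
θ=32°: ex = (C−B)/|BC| = (-0.9183,-0.3959); ey = (0.3959,-0.9183)
θ=32°: P = B + 0.73·ex + 2.86·ey = (2.1580,-1.8555)
θ=163°: B = A + 2.00·(cos163°, sin163°) = (-1.9126, 0.5847)
θ=163°: |BD| = 5.9415
θ=163°: circle(B,4.00) ∩ circle(D,6.00): a=1.2876, h=3.7871
θ=163°:   candidates: C₊=(-0.2585,4.2267) cross=22.501; C₋=(-1.0039,-3.3107) cross=-22.501
θ=163°:   branch - wants cross < 0 → take C=(-1.0039,-3.3107) (cross=-22.501)
θ=163°: ex = (C−B)/|BC| = (0.2272,-0.9739); ey = (0.9739,0.2272)
θ=163°: P = B + 0.73·ex + 2.86·ey = (1.0385,0.5235)
θ=195°: B = A + 2.00·(cos195°, sin195°) = (-1.9319, -0.5176)
θ=195°: |BD| = 5.9544
θ=195°: circle(B,4.00) ∩ circle(D,6.00): a=1.2978, h=3.7836
θ=195°:   candidates: C₊=(-0.9679,3.3645) cross=22.529; C₋=(-0.3101,-4.1741) cross=-22.529
θ=195°:   branch - wants cross < 0 → take C=(-0.3101,-4.1741) (cross=-22.529)
θ=195°: ex = (C−B)/|BC| = (0.4054,-0.9141); ey = (0.9141,0.4054)
θ=195°: P = B + 0.73·ex + 2.86·ey = (0.9785,-0.0254)

θ=32°: 2.16 -1.86
θ=163°: 1.04 0.52
θ=195°: 0.98 -0.03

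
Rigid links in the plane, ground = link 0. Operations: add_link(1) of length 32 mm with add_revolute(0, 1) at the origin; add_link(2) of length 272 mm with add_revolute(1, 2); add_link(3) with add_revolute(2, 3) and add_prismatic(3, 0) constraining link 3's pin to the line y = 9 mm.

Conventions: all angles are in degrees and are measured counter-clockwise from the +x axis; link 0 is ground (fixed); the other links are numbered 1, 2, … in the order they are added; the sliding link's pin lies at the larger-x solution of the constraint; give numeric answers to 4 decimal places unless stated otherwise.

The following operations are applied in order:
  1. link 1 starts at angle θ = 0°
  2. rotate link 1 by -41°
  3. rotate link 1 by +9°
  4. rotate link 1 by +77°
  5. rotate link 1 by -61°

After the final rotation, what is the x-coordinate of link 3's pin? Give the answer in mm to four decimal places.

geometry: r = 32 mm, L = 272 mm, e = 9 mm; θ starts at 0°
rotate link 1 by -41°: θ ← 0° -41° = -41°
rotate link 1 by +9°: θ ← -41° +9° = -32°
rotate link 1 by +77°: θ ← -32° +77° = 45°
rotate link 1 by -61°: θ ← 45° -61° = -16°
crank pin P = (r cos θ, r sin θ) = (30.760374, -8.820395)
h = r sin θ − e = -8.820395 − 9 = -17.820395
x = r cos θ + √(L² − h²) = 30.760374 + 271.415610 = 302.175985

302.1760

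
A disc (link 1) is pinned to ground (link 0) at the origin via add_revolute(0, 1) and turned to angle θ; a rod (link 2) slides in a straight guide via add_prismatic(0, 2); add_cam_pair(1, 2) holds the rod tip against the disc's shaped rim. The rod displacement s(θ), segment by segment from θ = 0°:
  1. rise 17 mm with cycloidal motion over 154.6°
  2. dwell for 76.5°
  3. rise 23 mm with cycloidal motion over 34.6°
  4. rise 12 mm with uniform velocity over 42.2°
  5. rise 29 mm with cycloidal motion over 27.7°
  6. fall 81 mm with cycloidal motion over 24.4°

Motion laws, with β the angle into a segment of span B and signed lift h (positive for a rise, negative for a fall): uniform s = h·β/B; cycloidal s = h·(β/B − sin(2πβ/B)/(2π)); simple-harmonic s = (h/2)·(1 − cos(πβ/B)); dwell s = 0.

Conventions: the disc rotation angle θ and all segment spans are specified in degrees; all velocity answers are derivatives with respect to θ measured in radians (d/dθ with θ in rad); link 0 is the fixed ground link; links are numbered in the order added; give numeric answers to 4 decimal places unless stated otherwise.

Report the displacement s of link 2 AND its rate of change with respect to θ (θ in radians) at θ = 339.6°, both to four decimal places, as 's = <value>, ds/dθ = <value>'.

segment 1 (0° to 154.6°, cycloidal, h = 17) is passed completely: s = 0.0000 + (17) = 17.0000
segment 2 (154.6° to 231.1°, dwell): s unchanged at 17.0000
segment 3 (231.1° to 265.7°, cycloidal, h = 23) is passed completely: s = 17.0000 + (23) = 40.0000
segment 4 (265.7° to 307.9°, uniform, h = 12) is passed completely: s = 40.0000 + (12) = 52.0000
segment 5 (307.9° to 335.6°, cycloidal, h = 29) is passed completely: s = 52.0000 + (29) = 81.0000
θ = 339.6° falls in segment 6 (335.6° to 360°, cycloidal, h = -81): β = 339.6 − 335.6 = 4°, B = 24.4°; Δs = -81·(0.1639 − sin(2π·0.1639)/(2π)) = -2.2266; s = 81.0000 − 2.2266 = 78.7734
velocity in seg [335.6°–360°] (cycloidal), θ in radians: β = 4° = 0.0698 rad, B = 24.4° = 0.4259 rad; ds/dθ = (h/B)(1 − cos(2πβ/B)) = ((-81)/0.4259)(1 − cos(2π·0.1639)) = -92.287963 mm/rad

s = 78.7734, ds/dθ = -92.2880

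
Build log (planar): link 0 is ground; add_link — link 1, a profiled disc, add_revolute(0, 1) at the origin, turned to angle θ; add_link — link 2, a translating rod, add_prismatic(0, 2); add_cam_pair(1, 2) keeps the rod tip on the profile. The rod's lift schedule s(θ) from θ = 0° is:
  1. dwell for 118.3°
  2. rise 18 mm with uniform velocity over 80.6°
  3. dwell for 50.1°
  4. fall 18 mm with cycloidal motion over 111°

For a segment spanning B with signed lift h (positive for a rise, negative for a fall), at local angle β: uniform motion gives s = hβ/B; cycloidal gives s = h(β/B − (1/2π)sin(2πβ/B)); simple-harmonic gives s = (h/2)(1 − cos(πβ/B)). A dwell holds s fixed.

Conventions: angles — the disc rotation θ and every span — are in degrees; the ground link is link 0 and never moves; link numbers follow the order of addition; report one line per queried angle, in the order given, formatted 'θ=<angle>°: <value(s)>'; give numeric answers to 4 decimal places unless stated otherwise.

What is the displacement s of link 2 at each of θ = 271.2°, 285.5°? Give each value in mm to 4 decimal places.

seg 1 [0°–118.3°] dwell: s stays 0.0000
seg 2 [118.3°–198.9°] uniform, h=18: full span → s += 18 → s = 18.0000
seg 3 [198.9°–249°] dwell: s stays 18.0000
seg 4 [249°–360°] cycloidal, h=-18: θ=271.2° here. β=22.2, B=111. -18·(0.2000 − sin(2π·0.2000)/(2π)) = -0.8754 → s = 17.1246
seg 4 [249°–360°] cycloidal, h=-18: θ=285.5° here. β=36.5, B=111. -18·(0.3288 − sin(2π·0.3288)/(2π)) = -3.3984 → s = 14.6016

θ=271.2°: 17.1246
θ=285.5°: 14.6016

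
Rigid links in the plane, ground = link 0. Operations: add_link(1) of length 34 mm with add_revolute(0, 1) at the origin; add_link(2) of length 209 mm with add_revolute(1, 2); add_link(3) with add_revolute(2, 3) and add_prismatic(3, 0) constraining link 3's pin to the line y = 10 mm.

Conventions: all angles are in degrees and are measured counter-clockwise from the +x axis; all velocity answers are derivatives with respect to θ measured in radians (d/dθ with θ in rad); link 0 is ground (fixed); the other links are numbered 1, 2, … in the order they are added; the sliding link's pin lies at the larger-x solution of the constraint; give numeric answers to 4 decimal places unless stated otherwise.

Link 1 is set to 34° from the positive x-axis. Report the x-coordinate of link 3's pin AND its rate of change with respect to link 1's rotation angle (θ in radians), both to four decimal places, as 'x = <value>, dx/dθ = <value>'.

geometry: r = 34 mm, L = 209 mm, e = 10 mm
crank pin P = (r cos θ, r sin θ) = (28.187277, 19.012559)
h = r sin θ − e = 19.012559 − 10 = 9.012559
x = r cos θ + √(L² − h²) = 28.187277 + 208.805588 = 236.992866
dx/dθ = −r sin θ − h·r cos θ/√(L² − h²) (θ in radians; h = 9.012559) = -20.229190

x = 236.9929, dx/dθ = -20.2292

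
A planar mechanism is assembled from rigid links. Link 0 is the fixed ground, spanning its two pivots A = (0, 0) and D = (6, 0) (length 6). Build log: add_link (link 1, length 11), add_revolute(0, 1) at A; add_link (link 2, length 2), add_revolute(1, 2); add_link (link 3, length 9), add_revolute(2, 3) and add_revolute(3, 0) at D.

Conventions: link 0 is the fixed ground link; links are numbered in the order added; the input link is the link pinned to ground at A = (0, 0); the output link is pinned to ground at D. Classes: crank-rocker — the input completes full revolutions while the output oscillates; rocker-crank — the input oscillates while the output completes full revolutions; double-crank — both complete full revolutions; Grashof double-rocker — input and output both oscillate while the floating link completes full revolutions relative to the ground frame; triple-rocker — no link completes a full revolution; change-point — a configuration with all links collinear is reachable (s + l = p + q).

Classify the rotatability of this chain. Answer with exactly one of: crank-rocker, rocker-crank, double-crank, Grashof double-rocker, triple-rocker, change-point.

lengths: ground=6, input=11, coupler=2, output=9
sorted: s=2 (shortest), l=11 (longest), p+q=15
s + l = 13 vs p + q = 15
s + l < p + q (Grashof) with shortest = coupler link → Grashof double-rocker

Grashof double-rocker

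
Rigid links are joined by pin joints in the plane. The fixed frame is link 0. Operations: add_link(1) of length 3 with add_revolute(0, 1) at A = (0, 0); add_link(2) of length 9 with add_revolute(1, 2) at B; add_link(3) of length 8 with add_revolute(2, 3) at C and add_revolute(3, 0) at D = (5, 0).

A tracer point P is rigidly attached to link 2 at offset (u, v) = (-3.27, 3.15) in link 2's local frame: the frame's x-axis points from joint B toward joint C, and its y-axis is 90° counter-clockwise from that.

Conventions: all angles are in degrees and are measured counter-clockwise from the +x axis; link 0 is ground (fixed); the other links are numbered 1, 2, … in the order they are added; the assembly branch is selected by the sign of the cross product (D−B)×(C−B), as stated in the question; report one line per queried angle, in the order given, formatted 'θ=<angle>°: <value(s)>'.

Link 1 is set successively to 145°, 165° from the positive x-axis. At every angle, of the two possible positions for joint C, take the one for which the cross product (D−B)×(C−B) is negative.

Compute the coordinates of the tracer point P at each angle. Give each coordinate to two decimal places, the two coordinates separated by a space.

A=(0,0), D=(5.00,0)
θ=145°: B = A + 3.00·(cos145°, sin145°) = (-2.4575, 1.7207)
θ=145°: |BD| = 7.6534
θ=145°: circle(B,9.00) ∩ circle(D,8.00): a=4.9373, h=7.5248
θ=145°:   candidates: C₊=(4.0453,7.9428) cross=57.590; C₋=(0.6616,-6.7215) cross=-57.590
θ=145°:   branch - wants cross < 0 → take C=(0.6616,-6.7215) (cross=-57.590)
θ=145°: ex = (C−B)/|BC| = (0.3466,-0.9380); ey = (0.9380,0.3466)
θ=145°: P = B + -3.27·ex + 3.15·ey = (-0.6359,5.8798)
θ=165°: B = A + 3.00·(cos165°, sin165°) = (-2.8978, 0.7765)
θ=165°: |BD| = 7.9359
θ=165°: circle(B,9.00) ∩ circle(D,8.00): a=5.0390, h=7.4571
θ=165°:   candidates: C₊=(2.8467,7.7048) cross=59.178; C₋=(1.3874,-7.1379) cross=-59.178
θ=165°:   branch - wants cross < 0 → take C=(1.3874,-7.1379) (cross=-59.178)
θ=165°: ex = (C−B)/|BC| = (0.4761,-0.8794); ey = (0.8794,0.4761)
θ=165°: P = B + -3.27·ex + 3.15·ey = (-1.6847,5.1518)

θ=145°: -0.64 5.88
θ=165°: -1.68 5.15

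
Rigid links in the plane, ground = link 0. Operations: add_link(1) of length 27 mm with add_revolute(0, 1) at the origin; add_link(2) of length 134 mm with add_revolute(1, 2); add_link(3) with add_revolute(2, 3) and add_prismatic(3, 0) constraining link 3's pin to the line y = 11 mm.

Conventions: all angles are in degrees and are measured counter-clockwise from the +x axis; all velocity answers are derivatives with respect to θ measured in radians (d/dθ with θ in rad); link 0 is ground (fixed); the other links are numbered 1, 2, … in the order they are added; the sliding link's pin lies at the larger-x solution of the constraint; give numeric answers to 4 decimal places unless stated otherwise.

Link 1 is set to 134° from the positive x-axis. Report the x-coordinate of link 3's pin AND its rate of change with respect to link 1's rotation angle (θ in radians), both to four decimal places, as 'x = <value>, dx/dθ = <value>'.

geometry: r = 27 mm, L = 134 mm, e = 11 mm
crank pin P = (r cos θ, r sin θ) = (-18.755776, 19.422175)
h = r sin θ − e = 19.422175 − 11 = 8.422175
x = r cos θ + √(L² − h²) = -18.755776 + 133.735063 = 114.979287
dx/dθ = −r sin θ − h·r cos θ/√(L² − h²) (θ in radians; h = 8.422175) = -18.241000

x = 114.9793, dx/dθ = -18.2410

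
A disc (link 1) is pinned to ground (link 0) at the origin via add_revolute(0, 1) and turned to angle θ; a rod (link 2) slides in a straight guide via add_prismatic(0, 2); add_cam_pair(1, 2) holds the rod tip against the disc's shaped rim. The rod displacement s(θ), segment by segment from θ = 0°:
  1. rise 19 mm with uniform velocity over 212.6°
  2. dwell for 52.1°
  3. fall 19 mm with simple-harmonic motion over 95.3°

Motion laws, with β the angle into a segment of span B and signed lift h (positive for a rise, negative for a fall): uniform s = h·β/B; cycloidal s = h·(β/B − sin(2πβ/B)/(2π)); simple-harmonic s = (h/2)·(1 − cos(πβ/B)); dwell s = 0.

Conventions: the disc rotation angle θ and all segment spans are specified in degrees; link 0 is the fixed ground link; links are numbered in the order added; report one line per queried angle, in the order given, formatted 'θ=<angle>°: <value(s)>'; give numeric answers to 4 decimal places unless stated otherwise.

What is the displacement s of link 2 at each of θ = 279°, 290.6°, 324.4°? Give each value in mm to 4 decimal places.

segment 1 (0° to 212.6°, uniform, h = 19) is passed completely: s = 0.0000 + (19) = 19.0000
segment 2 (212.6° to 264.7°, dwell): s unchanged at 19.0000
θ = 279° falls in segment 3 (264.7° to 360°, simple-harmonic, h = -19): β = 279 − 264.7 = 14.3°, B = 95.3°; Δs = -19/2·(1 − cos(π·0.1501)) = -1.0361; s = 19.0000 − 1.0361 = 17.9639
θ = 290.6° falls in segment 3 (264.7° to 360°, simple-harmonic, h = -19): β = 290.6 − 264.7 = 25.9°, B = 95.3°; Δs = -19/2·(1 − cos(π·0.2718)) = -3.2573; s = 19.0000 − 3.2573 = 15.7427
θ = 324.4° falls in segment 3 (264.7° to 360°, simple-harmonic, h = -19): β = 324.4 − 264.7 = 59.7°, B = 95.3°; Δs = -19/2·(1 − cos(π·0.6264)) = -13.1752; s = 19.0000 − 13.1752 = 5.8248

θ=279°: 17.9639
θ=290.6°: 15.7427
θ=324.4°: 5.8248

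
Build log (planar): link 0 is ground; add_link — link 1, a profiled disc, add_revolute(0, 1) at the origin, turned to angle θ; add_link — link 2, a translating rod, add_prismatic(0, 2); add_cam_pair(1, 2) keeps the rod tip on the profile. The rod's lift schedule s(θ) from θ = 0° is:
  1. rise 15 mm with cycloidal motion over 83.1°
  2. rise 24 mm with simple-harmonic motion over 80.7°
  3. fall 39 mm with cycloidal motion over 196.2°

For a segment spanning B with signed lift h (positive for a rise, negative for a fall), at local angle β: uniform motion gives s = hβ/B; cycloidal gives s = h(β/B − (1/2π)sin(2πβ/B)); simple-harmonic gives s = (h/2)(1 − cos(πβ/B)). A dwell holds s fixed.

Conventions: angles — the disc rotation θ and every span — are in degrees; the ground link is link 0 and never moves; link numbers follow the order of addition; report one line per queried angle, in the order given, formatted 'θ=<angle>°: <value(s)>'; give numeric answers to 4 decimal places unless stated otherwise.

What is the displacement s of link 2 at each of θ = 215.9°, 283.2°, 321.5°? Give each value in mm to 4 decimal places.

seg 1 [0°–83.1°] cycloidal, h=15: full span → s += 15 → s = 15.0000
seg 2 [83.1°–163.8°] simple-harmonic, h=24: full span → s += 24 → s = 39.0000
seg 3 [163.8°–360°] cycloidal, h=-39: θ=215.9° here. β=52.1, B=196.2. -39·(0.2655 − sin(2π·0.2655)/(2π)) = -4.1788 → s = 34.8212
seg 3 [163.8°–360°] cycloidal, h=-39: θ=283.2° here. β=119.4, B=196.2. -39·(0.6086 − sin(2π·0.6086)/(2π)) = -27.6471 → s = 11.3529
seg 3 [163.8°–360°] cycloidal, h=-39: θ=321.5° here. β=157.7, B=196.2. -39·(0.8038 − sin(2π·0.8038)/(2π)) = -37.2032 → s = 1.7968

θ=215.9°: 34.8212
θ=283.2°: 11.3529
θ=321.5°: 1.7968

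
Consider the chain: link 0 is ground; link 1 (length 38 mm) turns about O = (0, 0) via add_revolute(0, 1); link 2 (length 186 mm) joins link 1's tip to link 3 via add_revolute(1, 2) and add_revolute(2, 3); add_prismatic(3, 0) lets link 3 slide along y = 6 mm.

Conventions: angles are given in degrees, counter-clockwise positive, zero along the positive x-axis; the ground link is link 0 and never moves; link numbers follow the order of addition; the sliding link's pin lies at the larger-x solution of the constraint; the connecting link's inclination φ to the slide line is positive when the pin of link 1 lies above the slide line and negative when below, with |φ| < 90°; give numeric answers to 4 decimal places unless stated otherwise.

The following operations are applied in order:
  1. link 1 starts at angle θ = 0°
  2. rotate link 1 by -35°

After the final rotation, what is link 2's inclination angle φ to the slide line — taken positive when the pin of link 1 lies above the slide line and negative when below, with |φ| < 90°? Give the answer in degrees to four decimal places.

geometry: r = 38 mm, L = 186 mm, e = 6 mm; θ starts at 0°
rotate link 1 by -35°: θ ← 0° -35° = -35°
h = r sin θ − e = -21.795905 − 6 = -27.795905
sin φ = h / L = -27.795905 / 186 = -0.14944035
φ = arcsin(-0.14944035) = -8.594495°

-8.5945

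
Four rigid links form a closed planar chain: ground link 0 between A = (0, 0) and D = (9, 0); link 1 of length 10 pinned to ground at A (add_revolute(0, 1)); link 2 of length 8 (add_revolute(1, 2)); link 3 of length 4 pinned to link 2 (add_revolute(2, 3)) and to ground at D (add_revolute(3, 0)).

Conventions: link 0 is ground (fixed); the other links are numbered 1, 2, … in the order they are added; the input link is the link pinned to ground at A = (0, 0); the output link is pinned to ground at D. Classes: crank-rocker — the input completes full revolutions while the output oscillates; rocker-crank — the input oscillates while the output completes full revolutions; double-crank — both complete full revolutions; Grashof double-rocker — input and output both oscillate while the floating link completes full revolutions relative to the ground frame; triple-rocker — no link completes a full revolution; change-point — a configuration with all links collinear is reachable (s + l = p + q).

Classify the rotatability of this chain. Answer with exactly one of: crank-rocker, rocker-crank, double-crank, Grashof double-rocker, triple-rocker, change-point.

lengths: ground=9, input=10, coupler=8, output=4
sorted: s=4 (shortest), l=10 (longest), p+q=17
s + l = 14 vs p + q = 17
s + l < p + q (Grashof) with shortest = output link → rocker-crank

rocker-crank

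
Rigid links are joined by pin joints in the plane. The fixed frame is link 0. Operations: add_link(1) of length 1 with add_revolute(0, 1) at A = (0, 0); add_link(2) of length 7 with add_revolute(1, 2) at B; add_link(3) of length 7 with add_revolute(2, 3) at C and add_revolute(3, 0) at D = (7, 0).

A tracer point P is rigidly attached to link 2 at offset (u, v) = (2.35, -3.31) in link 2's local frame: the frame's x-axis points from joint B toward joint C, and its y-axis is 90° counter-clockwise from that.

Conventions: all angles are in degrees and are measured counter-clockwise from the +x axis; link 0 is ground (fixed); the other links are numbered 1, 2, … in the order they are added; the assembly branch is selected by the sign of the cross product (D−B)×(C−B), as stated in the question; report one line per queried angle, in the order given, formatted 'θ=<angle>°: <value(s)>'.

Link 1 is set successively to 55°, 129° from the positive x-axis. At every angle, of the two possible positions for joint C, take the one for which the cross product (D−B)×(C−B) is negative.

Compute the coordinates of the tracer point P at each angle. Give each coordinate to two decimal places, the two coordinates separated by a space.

A=(0,0), D=(7.00,0)
θ=55°: B = A + 1.00·(cos55°, sin55°) = (0.5736, 0.8192)
θ=55°: |BD| = 6.4784
θ=55°: circle(B,7.00) ∩ circle(D,7.00): a=3.2392, h=6.2054
θ=55°:   candidates: C₊=(4.5714,6.5652) cross=40.201; C₋=(3.0022,-5.7461) cross=-40.201
θ=55°:   branch - wants cross < 0 → take C=(3.0022,-5.7461) (cross=-40.201)
θ=55°: ex = (C−B)/|BC| = (0.3469,-0.9379); ey = (0.9379,0.3469)
θ=55°: P = B + 2.35·ex + -3.31·ey = (-1.7155,-2.5333)
θ=129°: B = A + 1.00·(cos129°, sin129°) = (-0.6293, 0.7771)
θ=129°: |BD| = 7.6688
θ=129°: circle(B,7.00) ∩ circle(D,7.00): a=3.8344, h=5.8564
θ=129°:   candidates: C₊=(3.7788,6.2148) cross=44.912; C₋=(2.5919,-5.4377) cross=-44.912
θ=129°:   branch - wants cross < 0 → take C=(2.5919,-5.4377) (cross=-44.912)
θ=129°: ex = (C−B)/|BC| = (0.4602,-0.8878); ey = (0.8878,0.4602)
θ=129°: P = B + 2.35·ex + -3.31·ey = (-2.4866,-2.8324)

θ=55°: -1.72 -2.53
θ=129°: -2.49 -2.83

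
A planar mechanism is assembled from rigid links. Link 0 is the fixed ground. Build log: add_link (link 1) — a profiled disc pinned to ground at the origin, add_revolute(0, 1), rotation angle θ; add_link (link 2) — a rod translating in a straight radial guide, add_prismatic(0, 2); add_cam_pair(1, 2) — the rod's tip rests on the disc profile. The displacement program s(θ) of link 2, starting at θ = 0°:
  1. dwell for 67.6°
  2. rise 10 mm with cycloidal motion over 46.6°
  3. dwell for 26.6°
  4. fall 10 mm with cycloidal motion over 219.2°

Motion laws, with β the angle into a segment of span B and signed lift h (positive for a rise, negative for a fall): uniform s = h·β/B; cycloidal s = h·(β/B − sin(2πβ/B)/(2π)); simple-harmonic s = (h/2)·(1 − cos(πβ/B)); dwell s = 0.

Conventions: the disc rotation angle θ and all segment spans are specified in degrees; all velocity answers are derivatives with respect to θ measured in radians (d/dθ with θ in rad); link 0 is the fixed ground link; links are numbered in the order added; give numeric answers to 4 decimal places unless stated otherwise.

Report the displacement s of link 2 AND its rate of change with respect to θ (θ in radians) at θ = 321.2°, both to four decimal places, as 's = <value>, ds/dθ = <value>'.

seg 1 [0°–67.6°] dwell: s stays 0.0000
seg 2 [67.6°–114.2°] cycloidal, h=10: full span → s += 10 → s = 10.0000
seg 3 [114.2°–140.8°] dwell: s stays 10.0000
seg 4 [140.8°–360°] cycloidal, h=-10: θ=321.2° here. β=180.4, B=219.2. -10·(0.8230 − sin(2π·0.8230)/(2π)) = -9.6570 → s = 0.3430
velocity in seg [140.8°–360°] (cycloidal), θ in radians: β = 180.4° = 3.1486 rad, B = 219.2° = 3.8258 rad; ds/dθ = (h/B)(1 − cos(2πβ/B)) = ((-10)/3.8258)(1 − cos(2π·0.8230)) = -1.456659 mm/rad

s = 0.3430, ds/dθ = -1.4567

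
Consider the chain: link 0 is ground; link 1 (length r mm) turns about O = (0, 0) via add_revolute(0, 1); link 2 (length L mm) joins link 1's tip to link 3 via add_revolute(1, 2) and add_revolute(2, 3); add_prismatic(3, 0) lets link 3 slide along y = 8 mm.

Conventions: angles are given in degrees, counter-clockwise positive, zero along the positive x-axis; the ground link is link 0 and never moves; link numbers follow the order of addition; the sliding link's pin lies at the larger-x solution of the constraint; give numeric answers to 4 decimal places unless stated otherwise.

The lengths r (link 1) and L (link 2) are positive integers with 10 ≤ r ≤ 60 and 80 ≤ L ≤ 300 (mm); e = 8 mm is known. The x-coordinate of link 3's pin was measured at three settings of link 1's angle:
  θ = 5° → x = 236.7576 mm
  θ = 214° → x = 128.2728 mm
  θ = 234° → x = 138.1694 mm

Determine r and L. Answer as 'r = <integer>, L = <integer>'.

constraint per measurement: (x − r cos θ)² + (r sin θ − e)² = L²
subtracting the θ₁ and θ₂ equations cancels the r² and L² terms:
r = (x₁² − x₂²) / (2[(x₁cos θ₁ + e sin θ₁) − (x₂cos θ₂ + e sin θ₂)]) = 57.0000 → r = 57
L² = (x₁ − r cos θ₁)² + (r sin θ₁ − e)² = 32400.0152 → L = 180.0000 → L = 180
check at θ₃=234°: x = 138.1694 (printed 138.1694) ✓

r = 57, L = 180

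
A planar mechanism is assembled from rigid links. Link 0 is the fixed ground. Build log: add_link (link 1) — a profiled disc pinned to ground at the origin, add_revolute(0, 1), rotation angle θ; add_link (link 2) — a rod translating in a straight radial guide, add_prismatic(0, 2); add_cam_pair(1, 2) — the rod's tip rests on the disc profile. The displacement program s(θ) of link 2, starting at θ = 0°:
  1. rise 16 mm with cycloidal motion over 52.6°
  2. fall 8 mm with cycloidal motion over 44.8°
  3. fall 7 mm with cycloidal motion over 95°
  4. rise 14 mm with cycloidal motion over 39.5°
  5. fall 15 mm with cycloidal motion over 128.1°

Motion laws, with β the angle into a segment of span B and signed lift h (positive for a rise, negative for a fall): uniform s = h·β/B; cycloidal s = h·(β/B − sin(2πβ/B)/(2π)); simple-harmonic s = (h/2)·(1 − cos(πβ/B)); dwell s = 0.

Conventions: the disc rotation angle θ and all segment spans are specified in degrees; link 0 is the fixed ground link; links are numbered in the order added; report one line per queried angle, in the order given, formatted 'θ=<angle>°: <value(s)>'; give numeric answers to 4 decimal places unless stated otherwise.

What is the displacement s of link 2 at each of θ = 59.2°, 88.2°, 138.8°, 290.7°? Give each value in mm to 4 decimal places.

seg 1 [0°–52.6°] cycloidal, h=16: full span → s += 16 → s = 16.0000
seg 2 [52.6°–97.4°] cycloidal, h=-8: θ=59.2° here. β=6.6, B=44.8. -8·(0.1473 − sin(2π·0.1473)/(2π)) = -0.1612 → s = 15.8388
seg 2 [52.6°–97.4°] cycloidal, h=-8: θ=88.2° here. β=35.6, B=44.8. -8·(0.7946 − sin(2π·0.7946)/(2π)) = -7.5806 → s = 8.4194
seg 2 [52.6°–97.4°] cycloidal, h=-8: full span → s += -8 → s = 8.0000
seg 3 [97.4°–192.4°] cycloidal, h=-7: θ=138.8° here. β=41.4, B=95. -7·(0.4358 − sin(2π·0.4358)/(2π)) = -2.6131 → s = 5.3869
seg 3 [97.4°–192.4°] cycloidal, h=-7: full span → s += -7 → s = 1.0000
seg 4 [192.4°–231.9°] cycloidal, h=14: full span → s += 14 → s = 15.0000
seg 5 [231.9°–360°] cycloidal, h=-15: θ=290.7° here. β=58.8, B=128.1. -15·(0.4590 − sin(2π·0.4590)/(2π)) = -6.2773 → s = 8.7227

θ=59.2°: 15.8388
θ=88.2°: 8.4194
θ=138.8°: 5.3869
θ=290.7°: 8.7227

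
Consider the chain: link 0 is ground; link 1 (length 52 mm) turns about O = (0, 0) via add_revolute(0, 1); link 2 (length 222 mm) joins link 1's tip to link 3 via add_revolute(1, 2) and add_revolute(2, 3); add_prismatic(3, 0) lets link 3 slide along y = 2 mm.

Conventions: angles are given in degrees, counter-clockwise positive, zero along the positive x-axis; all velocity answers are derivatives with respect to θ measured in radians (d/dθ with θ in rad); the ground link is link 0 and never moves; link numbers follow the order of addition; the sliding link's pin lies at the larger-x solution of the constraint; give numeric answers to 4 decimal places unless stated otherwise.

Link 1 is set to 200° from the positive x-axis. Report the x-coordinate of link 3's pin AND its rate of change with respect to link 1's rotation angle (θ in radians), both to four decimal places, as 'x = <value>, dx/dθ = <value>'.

geometry: r = 52 mm, L = 222 mm, e = 2 mm
crank pin P = (r cos θ, r sin θ) = (-48.864016, -17.785047)
h = r sin θ − e = -17.785047 − 2 = -19.785047
x = r cos θ + √(L² − h²) = -48.864016 + 221.116602 = 172.252586
dx/dθ = −r sin θ − h·r cos θ/√(L² − h²) (θ in radians; h = -19.785047) = 13.412798

x = 172.2526, dx/dθ = 13.4128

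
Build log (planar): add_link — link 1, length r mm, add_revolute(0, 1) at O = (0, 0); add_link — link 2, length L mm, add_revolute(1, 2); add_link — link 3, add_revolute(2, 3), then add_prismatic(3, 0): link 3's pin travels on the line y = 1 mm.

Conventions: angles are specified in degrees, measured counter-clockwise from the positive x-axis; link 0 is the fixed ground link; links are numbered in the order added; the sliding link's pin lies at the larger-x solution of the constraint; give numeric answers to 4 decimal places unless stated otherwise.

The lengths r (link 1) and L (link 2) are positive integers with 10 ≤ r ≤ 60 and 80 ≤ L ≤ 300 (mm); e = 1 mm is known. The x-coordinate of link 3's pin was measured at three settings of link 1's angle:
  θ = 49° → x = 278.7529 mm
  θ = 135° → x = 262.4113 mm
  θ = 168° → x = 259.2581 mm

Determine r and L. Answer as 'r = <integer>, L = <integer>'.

constraint per measurement: (x − r cos θ)² + (r sin θ − e)² = L²
subtracting the θ₁ and θ₂ equations cancels the r² and L² terms:
r = (x₁² − x₂²) / (2[(x₁cos θ₁ + e sin θ₁) − (x₂cos θ₂ + e sin θ₂)]) = 12.0000 → r = 12
L² = (x₁ − r cos θ₁)² + (r sin θ₁ − e)² = 73440.9857 → L = 271.0000 → L = 271
check at θ₃=168°: x = 259.2581 (printed 259.2581) ✓

r = 12, L = 271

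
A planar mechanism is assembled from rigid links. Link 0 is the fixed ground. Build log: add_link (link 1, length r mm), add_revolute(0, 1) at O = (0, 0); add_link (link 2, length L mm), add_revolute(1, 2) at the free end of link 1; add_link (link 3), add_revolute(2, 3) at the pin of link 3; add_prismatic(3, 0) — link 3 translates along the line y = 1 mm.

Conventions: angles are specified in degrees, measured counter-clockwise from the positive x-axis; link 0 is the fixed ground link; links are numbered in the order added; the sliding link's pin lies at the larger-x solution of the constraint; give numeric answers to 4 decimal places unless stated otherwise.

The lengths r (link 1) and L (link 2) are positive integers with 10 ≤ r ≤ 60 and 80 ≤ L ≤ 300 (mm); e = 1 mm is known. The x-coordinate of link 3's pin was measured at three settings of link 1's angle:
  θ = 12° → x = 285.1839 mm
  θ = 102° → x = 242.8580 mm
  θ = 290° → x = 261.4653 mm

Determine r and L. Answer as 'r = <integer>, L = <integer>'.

constraint per measurement: (x − r cos θ)² + (r sin θ − e)² = L²
subtracting the θ₁ and θ₂ equations cancels the r² and L² terms:
r = (x₁² − x₂²) / (2[(x₁cos θ₁ + e sin θ₁) − (x₂cos θ₂ + e sin θ₂)]) = 33.9999 → r = 34
L² = (x₁ − r cos θ₁)² + (r sin θ₁ − e)² = 63503.9864 → L = 252.0000 → L = 252
check at θ₃=290°: x = 261.4653 (printed 261.4653) ✓

r = 34, L = 252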